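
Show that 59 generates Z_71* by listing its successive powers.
59^1, 59^2, ..., 59^{70} mod 71: [59, 2, 47, 4, 23, 8, 46, 16, 21, 32, 42, 64, 13, 57, 26, 43, 52, 15, 33, 30, 66, 60, 61, 49, 51, 27, 31, 54, 62, 37, 53, 3, 35, 6, 70, 12, 69, 24, 67, 48, 63, 25, 55, 50, 39, 29, 7, 58, 14, 45, 28, 19, 56, 38, 41, 5, 11, 10, 22, 20, 44, 40, 17, 9, 34, 18, 68, 36, 65, 1]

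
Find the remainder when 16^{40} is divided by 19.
By Fermat: 16^{18} ≡ 1 (mod 19). 40 = 2×18 + 4. So 16^{40} ≡ 16^{4} ≡ 5 (mod 19)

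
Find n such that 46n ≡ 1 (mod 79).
Since 79 is prime, by Fermat 46^(-1) ≡ 46^{77} ≡ 67 (mod 79). Verify: 46 × 67 = 3082 ≡ 1 (mod 79)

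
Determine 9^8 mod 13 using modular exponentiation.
By repeated squaring mod 13: 9^{1}≡9, 9^{2}≡3, 9^{4}≡9, 9^{8}≡3. So 9^{8} ≡ 3 mod 13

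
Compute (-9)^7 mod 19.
By repeated squaring (mod 19): (-9)^{1}≡10, (-9)^{2}≡5, (-9)^{4}≡6. Then (-9)^{7} = (-9)^{4+2+1} ≡ 6 × 5 × 10 ≡ 15 (mod 19)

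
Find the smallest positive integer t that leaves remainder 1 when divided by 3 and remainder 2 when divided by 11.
M = 3 × 11 = 33. M₁ = 11, y₁ ≡ 2 (mod 3). M₂ = 3, y₂ ≡ 4 (mod 11). t = 1×11×2 + 2×3×4 ≡ 13 (mod 33)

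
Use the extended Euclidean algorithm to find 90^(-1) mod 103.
Extended GCD: 90(-8) + 103(7) = 1. So 90^(-1) ≡ -8 ≡ 95 mod 103. Verify: 90 × 95 = 8550 ≡ 1 mod 103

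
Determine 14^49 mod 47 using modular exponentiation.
Using Fermat: 14^{46} ≡ 1 (mod 47). 49 ≡ 3 (mod 46). So 14^{49} ≡ 14^{3} ≡ 18 (mod 47)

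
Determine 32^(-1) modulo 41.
Since 41 is prime, by Fermat 32^(-1) ≡ 32^{39} ≡ 9 (mod 41). Verify: 32 × 9 = 288 ≡ 1 (mod 41)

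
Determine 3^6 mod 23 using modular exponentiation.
By repeated squaring (mod 23): 3^{1}≡3, 3^{2}≡9, 3^{4}≡12. Then 3^{6} = 3^{4+2} ≡ 12 × 9 ≡ 16 (mod 23)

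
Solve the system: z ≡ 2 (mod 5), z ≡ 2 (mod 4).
M = 5 × 4 = 20. M₁ = 4, y₁ ≡ 4 (mod 5). M₂ = 5, y₂ ≡ 1 (mod 4). z = 2×4×4 + 2×5×1 ≡ 2 (mod 20)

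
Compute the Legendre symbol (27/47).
(27/47) = 27^{23} mod 47 = 1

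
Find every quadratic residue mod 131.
QRs mod 131: {1, 3, 4, 5, 7, 9, 11, 12, 13, 15, 16, 20, 21, 25, 27, 28, 33, 34, 35, 36, 38, 39, 41, 43, 44, 45, 46, 48, 49, 52, 53, 55, 58, 59, 60, 61, 62, 63, 64, 65, 74, 75, 77, 80, 81, 84, 89, 91, 94, 99, 100, 101, 102, 105, 107, 108, 109, 112, 113, 114, 117, 121, 123, 125, 129}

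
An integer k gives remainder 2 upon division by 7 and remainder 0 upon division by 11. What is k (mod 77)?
M = 7 × 11 = 77. M₁ = 11, y₁ ≡ 2 (mod 7). M₂ = 7, y₂ ≡ 8 (mod 11). k = 2×11×2 + 0×7×8 ≡ 44 (mod 77)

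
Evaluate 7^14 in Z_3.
Using Fermat: 7^{2} ≡ 1 mod 3. 14 ≡ 0 mod 2. So 7^{14} ≡ 7^{0} ≡ 1 mod 3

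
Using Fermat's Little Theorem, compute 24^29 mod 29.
By Fermat: 24^{28} ≡ 1 (mod 29). So 24^{29} = 24^{28} · 24^{1} ≡ 24^{1} ≡ 24 (mod 29)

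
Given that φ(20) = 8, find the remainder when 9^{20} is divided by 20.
By Euler: 9^{8} ≡ 1 (mod 20) since gcd(9, 20) = 1. 20 = 2×8 + 4. So 9^{20} ≡ 9^{4} ≡ 1 (mod 20)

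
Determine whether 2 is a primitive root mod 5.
ord_5(2) divides 4. For each prime q|4: 2^{2}≡4, none ≡ 1. So 2 has order 4 and is a primitive root mod 5.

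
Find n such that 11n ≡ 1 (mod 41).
Since 41 is prime, by Fermat 11^(-1) ≡ 11^{39} ≡ 15 (mod 41). Verify: 11 × 15 = 165 ≡ 1 (mod 41)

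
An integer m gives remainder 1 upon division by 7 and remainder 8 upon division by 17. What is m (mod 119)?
M = 7 × 17 = 119. M₁ = 17, y₁ ≡ 5 (mod 7). M₂ = 7, y₂ ≡ 5 (mod 17). m = 1×17×5 + 8×7×5 ≡ 8 (mod 119)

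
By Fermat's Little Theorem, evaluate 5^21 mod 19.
By Fermat: 5^{18} ≡ 1 mod 19. So 5^{21} = 5^{18} · 5^{3} ≡ 5^{3} ≡ 11 mod 19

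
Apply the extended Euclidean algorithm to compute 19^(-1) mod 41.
Extended GCD: 19(13) + 41(-6) = 1. So 19^(-1) ≡ 13 mod 41. Verify: 19 × 13 = 247 ≡ 1 mod 41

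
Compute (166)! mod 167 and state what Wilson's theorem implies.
(166)! mod 167 = 166. Since this equals -1 (mod 167), Wilson confirms 167 is prime.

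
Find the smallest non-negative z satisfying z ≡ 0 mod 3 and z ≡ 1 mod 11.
M = 3 × 11 = 33. M₁ = 11, y₁ ≡ 2 mod 3. M₂ = 3, y₂ ≡ 4 mod 11. z = 0×11×2 + 1×3×4 ≡ 12 mod 33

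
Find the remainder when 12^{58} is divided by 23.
By Fermat: 12^{22} ≡ 1 (mod 23). 58 = 2×22 + 14. So 12^{58} ≡ 12^{14} ≡ 3 (mod 23)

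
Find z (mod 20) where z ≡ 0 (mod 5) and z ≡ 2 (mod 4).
M = 5 × 4 = 20. M₁ = 4, y₁ ≡ 4 (mod 5). M₂ = 5, y₂ ≡ 1 (mod 4). z = 0×4×4 + 2×5×1 ≡ 10 (mod 20)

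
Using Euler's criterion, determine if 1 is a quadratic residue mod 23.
By Euler's criterion: 1^{11} ≡ 1 mod 23. Since this equals 1, 1 is a QR.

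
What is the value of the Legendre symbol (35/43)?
(35/43) = 35^{21} mod 43 = 1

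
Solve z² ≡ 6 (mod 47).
The square roots of 6 mod 47 are 37 and 10. Verify: 37² = 1369 ≡ 6 (mod 47)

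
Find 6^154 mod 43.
Using Fermat: 6^{42} ≡ 1 mod 43. 154 ≡ 28 mod 42. So 6^{154} ≡ 6^{28} ≡ 6 mod 43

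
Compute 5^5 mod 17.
By repeated squaring (mod 17): 5^{1}≡5, 5^{2}≡8, 5^{4}≡13. Then 5^{5} = 5^{4+1} ≡ 13 × 5 ≡ 14 (mod 17)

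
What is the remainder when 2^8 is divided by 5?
Using Fermat: 2^{4} ≡ 1 mod 5. 8 ≡ 0 mod 4. So 2^{8} ≡ 2^{0} ≡ 1 mod 5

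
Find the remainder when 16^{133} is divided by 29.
By Fermat: 16^{28} ≡ 1 mod 29. 133 = 4×28 + 21. So 16^{133} ≡ 16^{21} ≡ 1 mod 29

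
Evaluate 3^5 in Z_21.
By repeated squaring (mod 21): 3^{1}≡3, 3^{2}≡9, 3^{4}≡18. Then 3^{5} = 3^{4+1} ≡ 18 × 3 ≡ 12 (mod 21)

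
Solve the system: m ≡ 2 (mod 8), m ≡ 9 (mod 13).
M = 8 × 13 = 104. M₁ = 13, y₁ ≡ 5 (mod 8). M₂ = 8, y₂ ≡ 5 (mod 13). m = 2×13×5 + 9×8×5 ≡ 74 (mod 104)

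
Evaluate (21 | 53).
(21/53) = 21^{26} mod 53 = -1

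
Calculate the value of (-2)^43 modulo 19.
Using Fermat: (-2)^{18} ≡ 1 mod 19. 43 ≡ 7 mod 18. So (-2)^{43} ≡ (-2)^{7} ≡ 5 mod 19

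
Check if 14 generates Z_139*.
14^{46} ≡ 1 (mod 139) and 46 < 138, so ord_139(14) = 46 ≠ 138 and 14 is not a primitive root.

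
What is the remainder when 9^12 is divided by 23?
By repeated squaring mod 23: 9^{1}≡9, 9^{2}≡12, 9^{4}≡6, 9^{8}≡13. Then 9^{12} = 9^{8+4} ≡ 13 × 6 ≡ 9 mod 23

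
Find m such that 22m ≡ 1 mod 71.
Since 71 is prime, by Fermat 22^(-1) ≡ 22^{69} ≡ 42 mod 71. Verify: 22 × 42 = 924 ≡ 1 mod 71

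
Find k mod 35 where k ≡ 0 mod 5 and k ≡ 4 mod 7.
M = 5 × 7 = 35. M₁ = 7, y₁ ≡ 3 mod 5. M₂ = 5, y₂ ≡ 3 mod 7. k = 0×7×3 + 4×5×3 ≡ 25 mod 35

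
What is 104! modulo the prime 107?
(106)! = (104)! × (105) × (106) ≡ -1 mod 107. So (104)! ≡ -1 × [(106)(105)]^(-1) ≡ 53 mod 107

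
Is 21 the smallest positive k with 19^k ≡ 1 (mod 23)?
Powers of 19 mod 23: 19^1≡19, 19^2≡16, 19^3≡5, 19^4≡3, 19^5≡11, 19^6≡2, 19^7≡15, 19^8≡9, 19^9≡10, 19^10≡6, 19^11≡22, 19^12≡4, 19^13≡7, 19^14≡18, 19^15≡20, 19^16≡12, 19^17≡21, 19^18≡8, 19^19≡14, 19^20≡13, 19^21≡17, 19^22≡1. 19^21≡17≢1, so ord ≠ 21. No, the actual order is 22.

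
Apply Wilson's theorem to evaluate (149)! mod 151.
(150)! = (149)! × (150) ≡ -1 mod 151. So (149)! ≡ -1 × (150)^(-1) ≡ (-1)×(-1) = 1 mod 151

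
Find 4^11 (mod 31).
By repeated squaring (mod 31): 4^{1}≡4, 4^{2}≡16, 4^{4}≡8, 4^{8}≡2. Then 4^{11} = 4^{8+2+1} ≡ 2 × 16 × 4 ≡ 4 (mod 31)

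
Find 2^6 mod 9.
By repeated squaring mod 9: 2^{1}≡2, 2^{2}≡4, 2^{4}≡7. Then 2^{6} = 2^{4+2} ≡ 7 × 4 ≡ 1 mod 9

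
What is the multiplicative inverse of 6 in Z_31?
Since 31 is prime, by Fermat 6^(-1) ≡ 6^{29} ≡ 26 mod 31. Verify: 6 × 26 = 156 ≡ 1 mod 31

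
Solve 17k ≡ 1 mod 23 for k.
Since 23 is prime, by Fermat 17^(-1) ≡ 17^{21} ≡ 19 mod 23. Verify: 17 × 19 = 323 ≡ 1 mod 23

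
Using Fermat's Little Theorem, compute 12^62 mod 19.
By Fermat: 12^{18} ≡ 1 (mod 19). 62 = 3×18 + 8. So 12^{62} ≡ 12^{8} ≡ 11 (mod 19)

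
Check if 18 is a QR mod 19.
By Euler's criterion: 18^{9} ≡ 18 (mod 19). Since this equals -1 (≡ 18), 18 is not a QR.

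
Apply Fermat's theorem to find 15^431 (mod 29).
By Fermat: 15^{28} ≡ 1 (mod 29). 431 ≡ 11 (mod 28). So 15^{431} ≡ 15^{11} ≡ 21 (mod 29)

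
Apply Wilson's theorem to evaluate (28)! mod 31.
(30)! = (28)! × (29) × (30) ≡ -1 (mod 31). So (28)! ≡ -1 × [(30)(29)]^(-1) ≡ 15 (mod 31)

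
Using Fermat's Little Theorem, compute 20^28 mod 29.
By Fermat's Little Theorem, 20^{28} ≡ 1 mod 29 since 29 is prime and gcd(20, 29) = 1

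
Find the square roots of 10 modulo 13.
The square roots of 10 mod 13 are 7 and 6. Verify: 7² = 49 ≡ 10 mod 13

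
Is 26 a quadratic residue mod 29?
By Euler's criterion: 26^{14} ≡ 28 (mod 29). Since this equals -1 (≡ 28), 26 is not a QR.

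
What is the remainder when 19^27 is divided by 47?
By repeated squaring (mod 47): 19^{1}≡19, 19^{2}≡32, 19^{4}≡37, 19^{8}≡6, 19^{16}≡36. Then 19^{27} = 19^{16+8+2+1} ≡ 36 × 6 × 32 × 19 ≡ 10 (mod 47)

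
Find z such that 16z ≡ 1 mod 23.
Since 23 is prime, by Fermat 16^(-1) ≡ 16^{21} ≡ 13 mod 23. Verify: 16 × 13 = 208 ≡ 1 mod 23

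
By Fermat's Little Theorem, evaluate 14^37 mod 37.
By Fermat: 14^{36} ≡ 1 (mod 37). So 14^{37} = 14^{36} · 14^{1} ≡ 14^{1} ≡ 14 (mod 37)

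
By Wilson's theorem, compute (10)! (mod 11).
By Wilson's theorem, (10)! ≡ -1 ≡ 10 (mod 11)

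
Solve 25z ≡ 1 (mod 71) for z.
Since 71 is prime, by Fermat 25^(-1) ≡ 25^{69} ≡ 54 (mod 71). Verify: 25 × 54 = 1350 ≡ 1 (mod 71)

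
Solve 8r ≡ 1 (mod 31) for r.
Since 31 is prime, by Fermat 8^(-1) ≡ 8^{29} ≡ 4 (mod 31). Verify: 8 × 4 = 32 ≡ 1 (mod 31)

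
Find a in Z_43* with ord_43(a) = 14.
2 has order 14 mod 43 since 2^{14} ≡ 1 (mod 43) and no smaller power works.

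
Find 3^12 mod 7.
Using Fermat: 3^{6} ≡ 1 mod 7. 12 ≡ 0 mod 6. So 3^{12} ≡ 3^{0} ≡ 1 mod 7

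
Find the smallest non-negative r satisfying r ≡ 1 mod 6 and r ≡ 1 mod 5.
M = 6 × 5 = 30. M₁ = 5, y₁ ≡ 5 mod 6. M₂ = 6, y₂ ≡ 1 mod 5. r = 1×5×5 + 1×6×1 ≡ 1 mod 30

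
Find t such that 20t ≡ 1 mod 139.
Since 139 is prime, by Fermat 20^(-1) ≡ 20^{137} ≡ 7 mod 139. Verify: 20 × 7 = 140 ≡ 1 mod 139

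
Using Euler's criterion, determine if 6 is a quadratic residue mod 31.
By Euler's criterion: 6^{15} ≡ 30 (mod 31). Since this equals -1 (≡ 30), 6 is not a QR.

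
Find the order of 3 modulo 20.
Powers of 3 mod 20: 3^1≡3, 3^2≡9, 3^3≡7, 3^4≡1. So the order of 3 is 4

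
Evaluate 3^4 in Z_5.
3^{4} = 81 ≡ 1 (mod 5)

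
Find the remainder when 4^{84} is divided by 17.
By Fermat: 4^{16} ≡ 1 (mod 17). 84 = 5×16 + 4. So 4^{84} ≡ 4^{4} ≡ 1 (mod 17)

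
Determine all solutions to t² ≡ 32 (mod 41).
The square roots of 32 mod 41 are 14 and 27. Verify: 14² = 196 ≡ 32 (mod 41)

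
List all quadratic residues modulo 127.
QRs mod 127: {1, 2, 4, 8, 9, 11, 13, 15, 16, 17, 18, 19, 21, 22, 25, 26, 30, 31, 32, 34, 35, 36, 37, 38, 41, 42, 44, 47, 49, 50, 52, 60, 61, 62, 64, 68, 69, 70, 71, 72, 73, 74, 76, 79, 81, 82, 84, 87, 88, 94, 98, 99, 100, 103, 104, 107, 113, 115, 117, 120, 121, 122, 124}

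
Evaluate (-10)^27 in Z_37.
By repeated squaring (mod 37): (-10)^{1}≡27, (-10)^{2}≡26, (-10)^{4}≡10, (-10)^{8}≡26, (-10)^{16}≡10. Then (-10)^{27} = (-10)^{16+8+2+1} ≡ 10 × 26 × 26 × 27 ≡ 36 (mod 37)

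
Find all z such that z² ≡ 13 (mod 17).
The square roots of 13 mod 17 are 8 and 9. Verify: 8² = 64 ≡ 13 (mod 17)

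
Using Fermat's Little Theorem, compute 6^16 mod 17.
By Fermat's Little Theorem, 6^{16} ≡ 1 mod 17 since 17 is prime and gcd(6, 17) = 1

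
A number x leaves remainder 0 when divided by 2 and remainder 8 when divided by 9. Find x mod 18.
M = 2 × 9 = 18. M₁ = 9, y₁ ≡ 1 mod 2. M₂ = 2, y₂ ≡ 5 mod 9. x = 0×9×1 + 8×2×5 ≡ 8 mod 18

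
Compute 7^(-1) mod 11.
Since 11 is prime, by Fermat 7^(-1) ≡ 7^{9} ≡ 8 mod 11. Verify: 7 × 8 = 56 ≡ 1 mod 11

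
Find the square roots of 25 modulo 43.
The square roots of 25 mod 43 are 38 and 5. Verify: 38² = 1444 ≡ 25 (mod 43)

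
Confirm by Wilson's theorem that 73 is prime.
(72)! mod 73 = 72. Since this equals -1 mod 73, Wilson confirms 73 is prime.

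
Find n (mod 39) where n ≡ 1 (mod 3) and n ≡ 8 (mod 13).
M = 3 × 13 = 39. M₁ = 13, y₁ ≡ 1 (mod 3). M₂ = 3, y₂ ≡ 9 (mod 13). n = 1×13×1 + 8×3×9 ≡ 34 (mod 39)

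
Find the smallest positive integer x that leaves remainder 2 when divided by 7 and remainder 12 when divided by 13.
M = 7 × 13 = 91. M₁ = 13, y₁ ≡ 6 mod 7. M₂ = 7, y₂ ≡ 2 mod 13. x = 2×13×6 + 12×7×2 ≡ 51 mod 91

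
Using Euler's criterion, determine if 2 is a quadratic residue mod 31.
By Euler's criterion: 2^{15} ≡ 1 (mod 31). Since this equals 1, 2 is a QR.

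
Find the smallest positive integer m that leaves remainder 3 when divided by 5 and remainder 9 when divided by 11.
M = 5 × 11 = 55. M₁ = 11, y₁ ≡ 1 (mod 5). M₂ = 5, y₂ ≡ 9 (mod 11). m = 3×11×1 + 9×5×9 ≡ 53 (mod 55)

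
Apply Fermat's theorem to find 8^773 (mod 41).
By Fermat: 8^{40} ≡ 1 (mod 41). 773 ≡ 13 (mod 40). So 8^{773} ≡ 8^{13} ≡ 21 (mod 41)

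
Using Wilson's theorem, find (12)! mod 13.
By Wilson's theorem, (12)! ≡ -1 ≡ 12 (mod 13)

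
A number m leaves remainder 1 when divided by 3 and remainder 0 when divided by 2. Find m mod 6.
M = 3 × 2 = 6. M₁ = 2, y₁ ≡ 2 mod 3. M₂ = 3, y₂ ≡ 1 mod 2. m = 1×2×2 + 0×3×1 ≡ 4 mod 6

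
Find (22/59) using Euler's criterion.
(22/59) = 22^{29} mod 59 = 1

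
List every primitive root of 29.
There are φ(28) = 12 primitive roots mod 29: {2, 3, 8, 10, 11, 14, 15, 18, 19, 21, 26, 27}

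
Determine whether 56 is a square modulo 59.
By Euler's criterion: 56^{29} ≡ 58 (mod 59). Since this equals -1 (≡ 58), 56 is not a QR.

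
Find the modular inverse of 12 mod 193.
Since 193 is prime, by Fermat 12^(-1) ≡ 12^{191} ≡ 177 (mod 193). Verify: 12 × 177 = 2124 ≡ 1 (mod 193)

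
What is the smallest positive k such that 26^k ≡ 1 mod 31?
Powers of 26 mod 31: 26^1≡26, 26^2≡25, 26^3≡30, 26^4≡5, 26^5≡6, 26^6≡1. So the order of 26 is 6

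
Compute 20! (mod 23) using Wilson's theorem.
(22)! = (20)! × (21) × (22) ≡ -1 (mod 23). So (20)! ≡ -1 × [(22)(21)]^(-1) ≡ 11 (mod 23)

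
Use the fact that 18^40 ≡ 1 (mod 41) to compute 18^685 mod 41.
By Fermat: 18^{40} ≡ 1 (mod 41). 685 ≡ 5 (mod 40). So 18^{685} ≡ 18^{5} ≡ 1 (mod 41)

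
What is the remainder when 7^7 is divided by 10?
By repeated squaring mod 10: 7^{1}≡7, 7^{2}≡9, 7^{4}≡1. Then 7^{7} = 7^{4+2+1} ≡ 1 × 9 × 7 ≡ 3 mod 10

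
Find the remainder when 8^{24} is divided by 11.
By Fermat: 8^{10} ≡ 1 mod 11. 24 = 2×10 + 4. So 8^{24} ≡ 8^{4} ≡ 4 mod 11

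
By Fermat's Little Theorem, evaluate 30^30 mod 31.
By Fermat's Little Theorem, 30^{30} ≡ 1 mod 31 since 31 is prime and gcd(30, 31) = 1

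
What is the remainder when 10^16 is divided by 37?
By repeated squaring (mod 37): 10^{1}≡10, 10^{2}≡26, 10^{4}≡10, 10^{8}≡26, 10^{16}≡10. So 10^{16} ≡ 10 (mod 37)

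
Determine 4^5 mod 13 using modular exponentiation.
By repeated squaring mod 13: 4^{1}≡4, 4^{2}≡3, 4^{4}≡9. Then 4^{5} = 4^{4+1} ≡ 9 × 4 ≡ 10 mod 13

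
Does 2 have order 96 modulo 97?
2^{48} ≡ 1 (mod 97) and 48 < 96, so ord_97(2) = 48 ≠ 96 and 2 is not a primitive root.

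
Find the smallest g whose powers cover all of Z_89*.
g = 3. Powers: [3, 9, 27, 81, 65, 17, 51, 64, 14, ...] generates all 88 non-zero residues.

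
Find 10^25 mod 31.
By repeated squaring mod 31: 10^{1}≡10, 10^{2}≡7, 10^{4}≡18, 10^{8}≡14, 10^{16}≡10. Then 10^{25} = 10^{16+8+1} ≡ 10 × 14 × 10 ≡ 5 mod 31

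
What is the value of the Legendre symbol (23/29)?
(23/29) = 23^{14} mod 29 = 1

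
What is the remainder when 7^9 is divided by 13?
By repeated squaring (mod 13): 7^{1}≡7, 7^{2}≡10, 7^{4}≡9, 7^{8}≡3. Then 7^{9} = 7^{8+1} ≡ 3 × 7 ≡ 8 (mod 13)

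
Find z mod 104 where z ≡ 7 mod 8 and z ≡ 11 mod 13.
M = 8 × 13 = 104. M₁ = 13, y₁ ≡ 5 mod 8. M₂ = 8, y₂ ≡ 5 mod 13. z = 7×13×5 + 11×8×5 ≡ 63 mod 104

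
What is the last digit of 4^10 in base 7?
Using Fermat: 4^{6} ≡ 1 mod 7. 10 ≡ 4 mod 6. So 4^{10} ≡ 4^{4} ≡ 4 mod 7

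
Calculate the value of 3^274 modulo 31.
Using Fermat: 3^{30} ≡ 1 mod 31. 274 ≡ 4 mod 30. So 3^{274} ≡ 3^{4} ≡ 19 mod 31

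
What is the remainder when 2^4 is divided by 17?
2^{4} = 16 ≡ 16 mod 17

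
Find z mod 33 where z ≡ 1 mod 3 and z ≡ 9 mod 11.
M = 3 × 11 = 33. M₁ = 11, y₁ ≡ 2 mod 3. M₂ = 3, y₂ ≡ 4 mod 11. z = 1×11×2 + 9×3×4 ≡ 31 mod 33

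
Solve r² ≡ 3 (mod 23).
The square roots of 3 mod 23 are 16 and 7. Verify: 16² = 256 ≡ 3 (mod 23)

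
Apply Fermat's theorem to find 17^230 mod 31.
By Fermat: 17^{30} ≡ 1 mod 31. 230 ≡ 20 mod 30. So 17^{230} ≡ 17^{20} ≡ 5 mod 31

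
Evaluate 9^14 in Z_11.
Using Fermat: 9^{10} ≡ 1 mod 11. 14 ≡ 4 mod 10. So 9^{14} ≡ 9^{4} ≡ 5 mod 11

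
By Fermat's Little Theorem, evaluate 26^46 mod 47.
By Fermat's Little Theorem, 26^{46} ≡ 1 (mod 47) since 47 is prime and gcd(26, 47) = 1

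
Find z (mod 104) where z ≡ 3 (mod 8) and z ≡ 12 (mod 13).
M = 8 × 13 = 104. M₁ = 13, y₁ ≡ 5 (mod 8). M₂ = 8, y₂ ≡ 5 (mod 13). z = 3×13×5 + 12×8×5 ≡ 51 (mod 104)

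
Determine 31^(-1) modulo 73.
Since 73 is prime, by Fermat 31^(-1) ≡ 31^{71} ≡ 33 (mod 73). Verify: 31 × 33 = 1023 ≡ 1 (mod 73)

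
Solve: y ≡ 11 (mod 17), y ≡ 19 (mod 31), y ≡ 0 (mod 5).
M = 17 × 31 × 5 = 2635. M₁ = 155, y₁ ≡ 9 (mod 17). M₂ = 85, y₂ ≡ 27 (mod 31). M₃ = 527, y₃ ≡ 3 (mod 5). y = 11×155×9 + 19×85×27 + 0×527×3 ≡ 980 (mod 2635)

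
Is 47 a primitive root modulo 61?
47^{3} ≡ 1 (mod 61) and 3 < 60, so ord_61(47) = 3 ≠ 60 and 47 is not a primitive root.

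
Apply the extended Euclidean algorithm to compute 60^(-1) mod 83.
Extended GCD: 60(18) + 83(-13) = 1. So 60^(-1) ≡ 18 mod 83. Verify: 60 × 18 = 1080 ≡ 1 mod 83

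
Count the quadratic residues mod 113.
Exactly half the non-zero residues mod a prime are QRs: (113-1)/2 = 56.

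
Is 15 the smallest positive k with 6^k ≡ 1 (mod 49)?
Powers of 6 mod 49: 6^1≡6, 6^2≡36, 6^3≡20, 6^4≡22, 6^5≡34, 6^6≡8, 6^7≡48, 6^8≡43, 6^9≡13, 6^10≡29, 6^11≡27, 6^12≡15, 6^13≡41, 6^14≡1. Already 6^14≡1, so the order is 14 < 15. No, the actual order is 14.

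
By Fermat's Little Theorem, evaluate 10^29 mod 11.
By Fermat: 10^{10} ≡ 1 (mod 11). 29 = 2×10 + 9. So 10^{29} ≡ 10^{9} ≡ 10 (mod 11)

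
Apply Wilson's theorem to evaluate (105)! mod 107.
(106)! = (105)! × (106) ≡ -1 mod 107. So (105)! ≡ -1 × (106)^(-1) ≡ (-1)×(-1) = 1 mod 107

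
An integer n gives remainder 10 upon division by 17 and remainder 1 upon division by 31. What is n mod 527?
M = 17 × 31 = 527. M₁ = 31, y₁ ≡ 11 mod 17. M₂ = 17, y₂ ≡ 11 mod 31. n = 10×31×11 + 1×17×11 ≡ 435 mod 527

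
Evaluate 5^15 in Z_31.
By repeated squaring (mod 31): 5^{1}≡5, 5^{2}≡25, 5^{4}≡5, 5^{8}≡25. Then 5^{15} = 5^{8+4+2+1} ≡ 25 × 5 × 25 × 5 ≡ 1 (mod 31)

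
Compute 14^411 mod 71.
Using Fermat: 14^{70} ≡ 1 mod 71. 411 ≡ 61 mod 70. So 14^{411} ≡ 14^{61} ≡ 14 mod 71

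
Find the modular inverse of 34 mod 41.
Since 41 is prime, by Fermat 34^(-1) ≡ 34^{39} ≡ 35 (mod 41). Verify: 34 × 35 = 1190 ≡ 1 (mod 41)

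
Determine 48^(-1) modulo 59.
Since 59 is prime, by Fermat 48^(-1) ≡ 48^{57} ≡ 16 mod 59. Verify: 48 × 16 = 768 ≡ 1 mod 59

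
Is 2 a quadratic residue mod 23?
By Euler's criterion: 2^{11} ≡ 1 mod 23. Since this equals 1, 2 is a QR.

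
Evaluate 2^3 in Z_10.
2^{3} = 8 ≡ 8 mod 10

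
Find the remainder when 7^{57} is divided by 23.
By Fermat: 7^{22} ≡ 1 mod 23. 57 = 2×22 + 13. So 7^{57} ≡ 7^{13} ≡ 20 mod 23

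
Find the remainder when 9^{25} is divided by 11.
By Fermat: 9^{10} ≡ 1 mod 11. 25 = 2×10 + 5. So 9^{25} ≡ 9^{5} ≡ 1 mod 11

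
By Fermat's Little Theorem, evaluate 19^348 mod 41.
By Fermat: 19^{40} ≡ 1 mod 41. 348 ≡ 28 mod 40. So 19^{348} ≡ 19^{28} ≡ 4 mod 41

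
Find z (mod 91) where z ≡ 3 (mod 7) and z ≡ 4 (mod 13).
M = 7 × 13 = 91. M₁ = 13, y₁ ≡ 6 (mod 7). M₂ = 7, y₂ ≡ 2 (mod 13). z = 3×13×6 + 4×7×2 ≡ 17 (mod 91)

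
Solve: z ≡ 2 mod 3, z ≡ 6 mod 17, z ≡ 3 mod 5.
M = 3 × 17 × 5 = 255. M₁ = 85, y₁ ≡ 1 mod 3. M₂ = 15, y₂ ≡ 8 mod 17. M₃ = 51, y₃ ≡ 1 mod 5. z = 2×85×1 + 6×15×8 + 3×51×1 ≡ 23 mod 255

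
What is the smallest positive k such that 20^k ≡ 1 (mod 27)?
Powers of 20 mod 27: 20^1≡20, 20^2≡22, 20^3≡8, 20^4≡25, 20^5≡14, 20^6≡10, 20^7≡11, 20^8≡4, 20^9≡26, 20^10≡7, 20^11≡5, 20^12≡19, 20^13≡2, 20^14≡13, 20^15≡17, 20^16≡16, 20^17≡23, 20^18≡1. Order = 18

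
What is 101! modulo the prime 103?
(102)! = (101)! × (102) ≡ -1 mod 103. So (101)! ≡ -1 × (102)^(-1) ≡ (-1)×(-1) = 1 mod 103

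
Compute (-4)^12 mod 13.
Using Fermat: (-4)^{12} ≡ 1 mod 13. 12 ≡ 0 mod 12. So (-4)^{12} ≡ (-4)^{0} ≡ 1 mod 13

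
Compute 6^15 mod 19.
By repeated squaring mod 19: 6^{1}≡6, 6^{2}≡17, 6^{4}≡4, 6^{8}≡16. Then 6^{15} = 6^{8+4+2+1} ≡ 16 × 4 × 17 × 6 ≡ 11 mod 19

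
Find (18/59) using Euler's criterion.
(18/59) = 18^{29} mod 59 = -1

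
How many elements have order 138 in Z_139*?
A prime p has φ(p-1) primitive roots; here φ(138) = 44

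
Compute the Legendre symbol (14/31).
(14/31) = 14^{15} mod 31 = 1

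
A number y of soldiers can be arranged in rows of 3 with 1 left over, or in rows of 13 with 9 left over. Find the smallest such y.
M = 3 × 13 = 39. M₁ = 13, y₁ ≡ 1 mod 3. M₂ = 3, y₂ ≡ 9 mod 13. y = 1×13×1 + 9×3×9 ≡ 22 mod 39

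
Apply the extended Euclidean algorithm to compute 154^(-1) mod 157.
Extended GCD: 154(52) + 157(-51) = 1. So 154^(-1) ≡ 52 (mod 157). Verify: 154 × 52 = 8008 ≡ 1 (mod 157)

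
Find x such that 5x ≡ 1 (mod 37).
Since 37 is prime, by Fermat 5^(-1) ≡ 5^{35} ≡ 15 (mod 37). Verify: 5 × 15 = 75 ≡ 1 (mod 37)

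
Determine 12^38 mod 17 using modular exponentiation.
Using Fermat: 12^{16} ≡ 1 (mod 17). 38 ≡ 6 (mod 16). So 12^{38} ≡ 12^{6} ≡ 2 (mod 17)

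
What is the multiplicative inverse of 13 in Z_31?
Since 31 is prime, by Fermat 13^(-1) ≡ 13^{29} ≡ 12 mod 31. Verify: 13 × 12 = 156 ≡ 1 mod 31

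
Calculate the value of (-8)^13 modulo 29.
By repeated squaring (mod 29): (-8)^{1}≡21, (-8)^{2}≡6, (-8)^{4}≡7, (-8)^{8}≡20. Then (-8)^{13} = (-8)^{8+4+1} ≡ 20 × 7 × 21 ≡ 11 (mod 29)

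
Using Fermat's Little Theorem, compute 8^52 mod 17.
By Fermat: 8^{16} ≡ 1 mod 17. 52 = 3×16 + 4. So 8^{52} ≡ 8^{4} ≡ 16 mod 17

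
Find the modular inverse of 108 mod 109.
Since 109 is prime, by Fermat 108^(-1) ≡ 108^{107} ≡ 108 (mod 109). Verify: 108 × 108 = 11664 ≡ 1 (mod 109)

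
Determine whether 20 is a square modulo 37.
By Euler's criterion: 20^{18} ≡ 36 (mod 37). Since this equals -1 (≡ 36), 20 is not a QR.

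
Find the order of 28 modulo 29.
Powers of 28 mod 29: 28^1≡28, 28^2≡1. So the order of 28 is 2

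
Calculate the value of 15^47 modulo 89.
By repeated squaring mod 89: 15^{1}≡15, 15^{2}≡47, 15^{4}≡73, 15^{8}≡78, 15^{16}≡32, 15^{32}≡45. Then 15^{47} = 15^{32+8+4+2+1} ≡ 45 × 78 × 73 × 47 × 15 ≡ 7 mod 89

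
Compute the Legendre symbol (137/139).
(137/139) = 137^{69} mod 139 = 1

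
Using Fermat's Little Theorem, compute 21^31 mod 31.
By Fermat: 21^{30} ≡ 1 (mod 31). So 21^{31} = 21^{30} · 21^{1} ≡ 21^{1} ≡ 21 (mod 31)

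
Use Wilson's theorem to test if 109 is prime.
(108)! mod 109 = 108. Since 108 ≡ -1 mod 109, 109 is prime.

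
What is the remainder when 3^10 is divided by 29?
By repeated squaring mod 29: 3^{1}≡3, 3^{2}≡9, 3^{4}≡23, 3^{8}≡7. Then 3^{10} = 3^{8+2} ≡ 7 × 9 ≡ 5 mod 29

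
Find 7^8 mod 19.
By repeated squaring mod 19: 7^{1}≡7, 7^{2}≡11, 7^{4}≡7, 7^{8}≡11. So 7^{8} ≡ 11 mod 19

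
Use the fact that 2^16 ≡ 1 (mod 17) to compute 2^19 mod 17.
By Fermat: 2^{16} ≡ 1 (mod 17). So 2^{19} = 2^{16} · 2^{3} ≡ 2^{3} ≡ 8 (mod 17)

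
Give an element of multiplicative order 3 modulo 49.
18 has order 3 mod 49 since 18^{3} ≡ 1 mod 49 and no smaller power works.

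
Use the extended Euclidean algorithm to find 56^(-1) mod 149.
Extended GCD: 56(8) + 149(-3) = 1. So 56^(-1) ≡ 8 (mod 149). Verify: 56 × 8 = 448 ≡ 1 (mod 149)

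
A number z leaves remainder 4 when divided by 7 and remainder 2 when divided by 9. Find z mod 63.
M = 7 × 9 = 63. M₁ = 9, y₁ ≡ 4 mod 7. M₂ = 7, y₂ ≡ 4 mod 9. z = 4×9×4 + 2×7×4 ≡ 11 mod 63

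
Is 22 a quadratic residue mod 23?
By Euler's criterion: 22^{11} ≡ 22 (mod 23). Since this equals -1 (≡ 22), 22 is not a QR.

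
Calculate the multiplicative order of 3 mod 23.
Powers of 3 mod 23: 3^1≡3, 3^2≡9, 3^3≡4, 3^4≡12, 3^5≡13, 3^6≡16, 3^7≡2, 3^8≡6, 3^9≡18, 3^10≡8, 3^11≡1. ord_23(3) = 11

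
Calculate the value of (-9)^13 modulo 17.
By repeated squaring mod 17: (-9)^{1}≡8, (-9)^{2}≡13, (-9)^{4}≡16, (-9)^{8}≡1. Then (-9)^{13} = (-9)^{8+4+1} ≡ 1 × 16 × 8 ≡ 9 mod 17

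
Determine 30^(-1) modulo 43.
Since 43 is prime, by Fermat 30^(-1) ≡ 30^{41} ≡ 33 mod 43. Verify: 30 × 33 = 990 ≡ 1 mod 43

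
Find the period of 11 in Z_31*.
Powers of 11 mod 31: 11^1≡11, 11^2≡28, 11^3≡29, 11^4≡9, 11^5≡6, 11^6≡4, 11^7≡13, 11^8≡19, 11^9≡23, 11^10≡5, 11^11≡24, 11^12≡16, 11^13≡21, 11^14≡14, 11^15≡30, 11^16≡20, 11^17≡3, 11^18≡2, 11^19≡22, 11^20≡25, 11^21≡27, 11^22≡18, 11^23≡12, 11^24≡8, 11^25≡26, 11^26≡7, 11^27≡15, 11^28≡10, 11^29≡17, 11^30≡1. So the order of 11 is 30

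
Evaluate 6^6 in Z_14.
By repeated squaring (mod 14): 6^{1}≡6, 6^{2}≡8, 6^{4}≡8. Then 6^{6} = 6^{4+2} ≡ 8 × 8 ≡ 8 (mod 14)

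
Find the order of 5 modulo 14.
Powers of 5 mod 14: 5^1≡5, 5^2≡11, 5^3≡13, 5^4≡9, 5^5≡3, 5^6≡1. Order = 6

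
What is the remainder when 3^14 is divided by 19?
By repeated squaring (mod 19): 3^{1}≡3, 3^{2}≡9, 3^{4}≡5, 3^{8}≡6. Then 3^{14} = 3^{8+4+2} ≡ 6 × 5 × 9 ≡ 4 (mod 19)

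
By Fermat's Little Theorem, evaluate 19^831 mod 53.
By Fermat: 19^{52} ≡ 1 mod 53. 831 ≡ 51 mod 52. So 19^{831} ≡ 19^{51} ≡ 14 mod 53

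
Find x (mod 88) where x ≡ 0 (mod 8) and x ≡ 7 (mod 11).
M = 8 × 11 = 88. M₁ = 11, y₁ ≡ 3 (mod 8). M₂ = 8, y₂ ≡ 7 (mod 11). x = 0×11×3 + 7×8×7 ≡ 40 (mod 88)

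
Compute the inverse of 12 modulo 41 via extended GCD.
Extended GCD: 12(-17) + 41(5) = 1. So 12^(-1) ≡ -17 ≡ 24 mod 41. Verify: 12 × 24 = 288 ≡ 1 mod 41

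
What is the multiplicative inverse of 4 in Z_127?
Since 127 is prime, by Fermat 4^(-1) ≡ 4^{125} ≡ 32 (mod 127). Verify: 4 × 32 = 128 ≡ 1 (mod 127)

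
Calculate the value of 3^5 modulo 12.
By repeated squaring (mod 12): 3^{1}≡3, 3^{2}≡9, 3^{4}≡9. Then 3^{5} = 3^{4+1} ≡ 9 × 3 ≡ 3 (mod 12)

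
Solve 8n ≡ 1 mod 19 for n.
Since 19 is prime, by Fermat 8^(-1) ≡ 8^{17} ≡ 12 mod 19. Verify: 8 × 12 = 96 ≡ 1 mod 19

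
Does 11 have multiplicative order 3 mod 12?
Powers of 11 mod 12: 11^1≡11, 11^2≡1. Already 11^2≡1, so the order is 2 < 3. No, the actual order is 2.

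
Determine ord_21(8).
Powers of 8 mod 21: 8^1≡8, 8^2≡1. ord_21(8) = 2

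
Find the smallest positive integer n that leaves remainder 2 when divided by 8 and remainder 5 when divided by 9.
M = 8 × 9 = 72. M₁ = 9, y₁ ≡ 1 mod 8. M₂ = 8, y₂ ≡ 8 mod 9. n = 2×9×1 + 5×8×8 ≡ 50 mod 72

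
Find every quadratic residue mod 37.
QRs mod 37: {1, 3, 4, 7, 9, 10, 11, 12, 16, 21, 25, 26, 27, 28, 30, 33, 34, 36}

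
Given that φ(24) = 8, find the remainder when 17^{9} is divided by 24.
By Euler: 17^{8} ≡ 1 mod 24 since gcd(17, 24) = 1. 9 = 1×8 + 1. So 17^{9} ≡ 17^{1} ≡ 17 mod 24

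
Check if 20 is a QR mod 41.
By Euler's criterion: 20^{20} ≡ 1 (mod 41). Since this equals 1, 20 is a QR.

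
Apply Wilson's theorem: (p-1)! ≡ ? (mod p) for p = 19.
By Wilson's theorem, (18)! ≡ -1 ≡ 18 mod 19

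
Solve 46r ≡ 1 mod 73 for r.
Since 73 is prime, by Fermat 46^(-1) ≡ 46^{71} ≡ 27 mod 73. Verify: 46 × 27 = 1242 ≡ 1 mod 73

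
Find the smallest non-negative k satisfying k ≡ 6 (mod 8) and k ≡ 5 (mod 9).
M = 8 × 9 = 72. M₁ = 9, y₁ ≡ 1 (mod 8). M₂ = 8, y₂ ≡ 8 (mod 9). k = 6×9×1 + 5×8×8 ≡ 14 (mod 72)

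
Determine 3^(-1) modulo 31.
Since 31 is prime, by Fermat 3^(-1) ≡ 3^{29} ≡ 21 mod 31. Verify: 3 × 21 = 63 ≡ 1 mod 31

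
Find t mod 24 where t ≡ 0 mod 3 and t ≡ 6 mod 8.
M = 3 × 8 = 24. M₁ = 8, y₁ ≡ 2 mod 3. M₂ = 3, y₂ ≡ 3 mod 8. t = 0×8×2 + 6×3×3 ≡ 6 mod 24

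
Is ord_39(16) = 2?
Powers of 16 mod 39: 16^1≡16, 16^2≡22, 16^3≡1. 16^2≡22≢1, so ord ≠ 2. No, the actual order is 3.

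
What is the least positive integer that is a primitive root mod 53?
g = 2. Powers: [2, 4, 8, 16, 32, 11, ...] generates all 52 non-zero residues.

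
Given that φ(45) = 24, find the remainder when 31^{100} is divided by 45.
By Euler: 31^{24} ≡ 1 (mod 45) since gcd(31, 45) = 1. 100 = 4×24 + 4. So 31^{100} ≡ 31^{4} ≡ 31 (mod 45)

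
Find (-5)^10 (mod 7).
Using Fermat: (-5)^{6} ≡ 1 (mod 7). 10 ≡ 4 (mod 6). So (-5)^{10} ≡ (-5)^{4} ≡ 2 (mod 7)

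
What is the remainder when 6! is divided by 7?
By Wilson's theorem, (6)! ≡ -1 ≡ 6 mod 7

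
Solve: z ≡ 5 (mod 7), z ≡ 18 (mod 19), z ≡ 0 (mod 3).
M = 7 × 19 × 3 = 399. M₁ = 57, y₁ ≡ 1 (mod 7). M₂ = 21, y₂ ≡ 10 (mod 19). M₃ = 133, y₃ ≡ 1 (mod 3). z = 5×57×1 + 18×21×10 + 0×133×1 ≡ 75 (mod 399)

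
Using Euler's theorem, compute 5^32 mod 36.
By Euler: 5^{12} ≡ 1 (mod 36) since gcd(5, 36) = 1. 32 = 2×12 + 8. So 5^{32} ≡ 5^{8} ≡ 25 (mod 36)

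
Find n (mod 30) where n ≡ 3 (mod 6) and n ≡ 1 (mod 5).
M = 6 × 5 = 30. M₁ = 5, y₁ ≡ 5 (mod 6). M₂ = 6, y₂ ≡ 1 (mod 5). n = 3×5×5 + 1×6×1 ≡ 21 (mod 30)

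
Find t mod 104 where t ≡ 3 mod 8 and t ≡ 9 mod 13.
M = 8 × 13 = 104. M₁ = 13, y₁ ≡ 5 mod 8. M₂ = 8, y₂ ≡ 5 mod 13. t = 3×13×5 + 9×8×5 ≡ 35 mod 104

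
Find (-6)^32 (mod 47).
By repeated squaring (mod 47): (-6)^{1}≡41, (-6)^{2}≡36, (-6)^{4}≡27, (-6)^{8}≡24, (-6)^{16}≡12, (-6)^{32}≡3. So (-6)^{32} ≡ 3 (mod 47)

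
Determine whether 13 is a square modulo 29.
By Euler's criterion: 13^{14} ≡ 1 (mod 29). Since this equals 1, 13 is a QR.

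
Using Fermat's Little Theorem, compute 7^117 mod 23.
By Fermat: 7^{22} ≡ 1 mod 23. 117 = 5×22 + 7. So 7^{117} ≡ 7^{7} ≡ 5 mod 23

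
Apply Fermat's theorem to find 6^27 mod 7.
By Fermat: 6^{6} ≡ 1 mod 7. 27 = 4×6 + 3. So 6^{27} ≡ 6^{3} ≡ 6 mod 7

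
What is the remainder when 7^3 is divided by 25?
7^{3} = 343 ≡ 18 mod 25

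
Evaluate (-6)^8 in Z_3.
By repeated squaring mod 3: (-6)^{1}≡0, (-6)^{2}≡0, (-6)^{4}≡0, (-6)^{8}≡0. So (-6)^{8} ≡ 0 mod 3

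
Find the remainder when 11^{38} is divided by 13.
By Fermat: 11^{12} ≡ 1 (mod 13). 38 = 3×12 + 2. So 11^{38} ≡ 11^{2} ≡ 4 (mod 13)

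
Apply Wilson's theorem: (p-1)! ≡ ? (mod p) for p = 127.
By Wilson's theorem, (126)! ≡ -1 ≡ 126 mod 127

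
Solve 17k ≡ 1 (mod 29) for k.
Since 29 is prime, by Fermat 17^(-1) ≡ 17^{27} ≡ 12 (mod 29). Verify: 17 × 12 = 204 ≡ 1 (mod 29)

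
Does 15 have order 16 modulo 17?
15^{8} ≡ 1 (mod 17) and 8 < 16, so ord_17(15) = 8 ≠ 16 and 15 is not a primitive root.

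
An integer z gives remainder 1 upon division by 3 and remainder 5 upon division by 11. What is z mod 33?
M = 3 × 11 = 33. M₁ = 11, y₁ ≡ 2 mod 3. M₂ = 3, y₂ ≡ 4 mod 11. z = 1×11×2 + 5×3×4 ≡ 16 mod 33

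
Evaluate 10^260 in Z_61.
Using Fermat: 10^{60} ≡ 1 mod 61. 260 ≡ 20 mod 60. So 10^{260} ≡ 10^{20} ≡ 13 mod 61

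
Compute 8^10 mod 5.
Using Fermat: 8^{4} ≡ 1 (mod 5). 10 ≡ 2 (mod 4). So 8^{10} ≡ 8^{2} ≡ 4 (mod 5)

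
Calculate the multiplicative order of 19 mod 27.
Powers of 19 mod 27: 19^1≡19, 19^2≡10, 19^3≡1. ord_27(19) = 3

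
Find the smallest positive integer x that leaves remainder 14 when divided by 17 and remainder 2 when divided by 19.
M = 17 × 19 = 323. M₁ = 19, y₁ ≡ 9 (mod 17). M₂ = 17, y₂ ≡ 9 (mod 19). x = 14×19×9 + 2×17×9 ≡ 116 (mod 323)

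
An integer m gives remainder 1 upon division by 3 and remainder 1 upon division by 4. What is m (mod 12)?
M = 3 × 4 = 12. M₁ = 4, y₁ ≡ 1 (mod 3). M₂ = 3, y₂ ≡ 3 (mod 4). m = 1×4×1 + 1×3×3 ≡ 1 (mod 12)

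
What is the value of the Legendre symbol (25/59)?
(25/59) = 25^{29} mod 59 = 1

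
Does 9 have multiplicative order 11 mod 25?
Powers of 9 mod 25: 9^1≡9, 9^2≡6, 9^3≡4, 9^4≡11, 9^5≡24, 9^6≡16, 9^7≡19, 9^8≡21, 9^9≡14, 9^10≡1. Already 9^10≡1, so the order is 10 < 11. No, the actual order is 10.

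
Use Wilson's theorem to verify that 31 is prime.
(30)! mod 31 = 30. Since this equals -1 (mod 31), Wilson confirms 31 is prime.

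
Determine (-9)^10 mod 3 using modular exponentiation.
By repeated squaring mod 3: (-9)^{1}≡0, (-9)^{2}≡0, (-9)^{4}≡0, (-9)^{8}≡0. Then (-9)^{10} = (-9)^{8+2} ≡ 0 × 0 ≡ 0 mod 3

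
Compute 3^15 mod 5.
Using Fermat: 3^{4} ≡ 1 mod 5. 15 ≡ 3 mod 4. So 3^{15} ≡ 3^{3} ≡ 2 mod 5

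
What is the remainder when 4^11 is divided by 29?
By repeated squaring (mod 29): 4^{1}≡4, 4^{2}≡16, 4^{4}≡24, 4^{8}≡25. Then 4^{11} = 4^{8+2+1} ≡ 25 × 16 × 4 ≡ 5 (mod 29)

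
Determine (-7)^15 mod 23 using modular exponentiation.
By repeated squaring (mod 23): (-7)^{1}≡16, (-7)^{2}≡3, (-7)^{4}≡9, (-7)^{8}≡12. Then (-7)^{15} = (-7)^{8+4+2+1} ≡ 12 × 9 × 3 × 16 ≡ 9 (mod 23)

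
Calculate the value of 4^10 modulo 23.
By repeated squaring mod 23: 4^{1}≡4, 4^{2}≡16, 4^{4}≡3, 4^{8}≡9. Then 4^{10} = 4^{8+2} ≡ 9 × 16 ≡ 6 mod 23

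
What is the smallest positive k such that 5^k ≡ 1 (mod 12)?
Powers of 5 mod 12: 5^1≡5, 5^2≡1. ord_12(5) = 2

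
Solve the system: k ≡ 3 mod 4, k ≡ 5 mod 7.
M = 4 × 7 = 28. M₁ = 7, y₁ ≡ 3 mod 4. M₂ = 4, y₂ ≡ 2 mod 7. k = 3×7×3 + 5×4×2 ≡ 19 mod 28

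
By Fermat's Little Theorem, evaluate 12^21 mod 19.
By Fermat: 12^{18} ≡ 1 mod 19. So 12^{21} = 12^{18} · 12^{3} ≡ 12^{3} ≡ 18 mod 19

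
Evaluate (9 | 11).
(9/11) = 9^{5} mod 11 = 1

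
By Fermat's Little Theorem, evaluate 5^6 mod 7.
By Fermat's Little Theorem, 5^{6} ≡ 1 mod 7 since 7 is prime and gcd(5, 7) = 1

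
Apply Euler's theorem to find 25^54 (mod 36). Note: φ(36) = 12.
By Euler: 25^{12} ≡ 1 (mod 36) since gcd(25, 36) = 1. 54 = 4×12 + 6. So 25^{54} ≡ 25^{6} ≡ 1 (mod 36)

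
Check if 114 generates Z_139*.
ord_139(114) divides 138. For each prime q|138: 114^{69}≡138, 114^{46}≡96, 114^{6}≡52, none ≡ 1. So 114 has order 138 and is a primitive root mod 139.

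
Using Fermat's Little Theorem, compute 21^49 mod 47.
By Fermat: 21^{46} ≡ 1 (mod 47). So 21^{49} = 21^{46} · 21^{3} ≡ 21^{3} ≡ 2 (mod 47)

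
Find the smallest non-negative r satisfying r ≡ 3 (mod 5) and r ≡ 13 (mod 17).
M = 5 × 17 = 85. M₁ = 17, y₁ ≡ 3 (mod 5). M₂ = 5, y₂ ≡ 7 (mod 17). r = 3×17×3 + 13×5×7 ≡ 13 (mod 85)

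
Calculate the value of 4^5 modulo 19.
By repeated squaring mod 19: 4^{1}≡4, 4^{2}≡16, 4^{4}≡9. Then 4^{5} = 4^{4+1} ≡ 9 × 4 ≡ 17 mod 19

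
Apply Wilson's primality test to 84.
(83)! mod 84 = 0. Since 0 ≢ -1 mod 84, 84 is not prime.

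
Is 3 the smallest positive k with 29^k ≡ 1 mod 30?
Powers of 29 mod 30: 29^1≡29, 29^2≡1. Already 29^2≡1, so the order is 2 < 3. No, the actual order is 2.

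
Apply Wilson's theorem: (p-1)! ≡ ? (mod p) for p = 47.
By Wilson's theorem, (46)! ≡ -1 ≡ 46 (mod 47)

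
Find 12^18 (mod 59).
By repeated squaring (mod 59): 12^{1}≡12, 12^{2}≡26, 12^{4}≡27, 12^{8}≡21, 12^{16}≡28. Then 12^{18} = 12^{16+2} ≡ 28 × 26 ≡ 20 (mod 59)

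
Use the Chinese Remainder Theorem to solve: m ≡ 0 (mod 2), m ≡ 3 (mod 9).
M = 2 × 9 = 18. M₁ = 9, y₁ ≡ 1 (mod 2). M₂ = 2, y₂ ≡ 5 (mod 9). m = 0×9×1 + 3×2×5 ≡ 12 (mod 18)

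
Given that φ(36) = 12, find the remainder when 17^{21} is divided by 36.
By Euler: 17^{12} ≡ 1 mod 36 since gcd(17, 36) = 1. 21 = 1×12 + 9. So 17^{21} ≡ 17^{9} ≡ 17 mod 36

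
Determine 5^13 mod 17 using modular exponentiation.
By repeated squaring (mod 17): 5^{1}≡5, 5^{2}≡8, 5^{4}≡13, 5^{8}≡16. Then 5^{13} = 5^{8+4+1} ≡ 16 × 13 × 5 ≡ 3 (mod 17)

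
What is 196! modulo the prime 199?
(198)! = (196)! × (197) × (198) ≡ -1 mod 199. So (196)! ≡ -1 × [(198)(197)]^(-1) ≡ 99 mod 199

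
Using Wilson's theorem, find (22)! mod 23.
By Wilson's theorem, (22)! ≡ -1 ≡ 22 (mod 23)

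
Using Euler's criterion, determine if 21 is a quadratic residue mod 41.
By Euler's criterion: 21^{20} ≡ 1 (mod 41). Since this equals 1, 21 is a QR.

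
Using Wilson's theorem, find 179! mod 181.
(180)! = (179)! × (180) ≡ -1 mod 181. So (179)! ≡ -1 × (180)^(-1) ≡ (-1)×(-1) = 1 mod 181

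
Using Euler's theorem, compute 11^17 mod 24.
By Euler: 11^{8} ≡ 1 (mod 24) since gcd(11, 24) = 1. 17 = 2×8 + 1. So 11^{17} ≡ 11^{1} ≡ 11 (mod 24)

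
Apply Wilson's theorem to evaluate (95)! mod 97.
(96)! = (95)! × (96) ≡ -1 mod 97. So (95)! ≡ -1 × (96)^(-1) ≡ (-1)×(-1) = 1 mod 97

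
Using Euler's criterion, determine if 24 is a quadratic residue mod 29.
By Euler's criterion: 24^{14} ≡ 1 mod 29. Since this equals 1, 24 is a QR.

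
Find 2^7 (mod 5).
Using Fermat: 2^{4} ≡ 1 (mod 5). 7 ≡ 3 (mod 4). So 2^{7} ≡ 2^{3} ≡ 3 (mod 5)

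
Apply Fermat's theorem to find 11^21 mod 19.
By Fermat: 11^{18} ≡ 1 mod 19. So 11^{21} = 11^{18} · 11^{3} ≡ 11^{3} ≡ 1 mod 19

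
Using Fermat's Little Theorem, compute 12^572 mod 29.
By Fermat: 12^{28} ≡ 1 mod 29. 572 ≡ 12 mod 28. So 12^{572} ≡ 12^{12} ≡ 1 mod 29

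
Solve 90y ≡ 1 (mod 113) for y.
Since 113 is prime, by Fermat 90^(-1) ≡ 90^{111} ≡ 54 (mod 113). Verify: 90 × 54 = 4860 ≡ 1 (mod 113)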